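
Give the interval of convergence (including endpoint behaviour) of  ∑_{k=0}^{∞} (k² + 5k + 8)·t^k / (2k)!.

Apply the ratio test: |a_{k+1}| / |a_k| = ((k+1)² + 5(k+1) + 8)/(k² + 5k + 8) · 1/[(2k+1)·(2k+2)], which tends to 0 as k → ∞.
The ratio tends to 0 regardless of t, hence R = ∞.

(−∞, ∞)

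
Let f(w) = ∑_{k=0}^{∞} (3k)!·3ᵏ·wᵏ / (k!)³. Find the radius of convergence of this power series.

By the ratio test, |a_{k+1}/a_k| = (3k+1)·(3k+2)·(3k+3)/(k+1)³ · 3 → 81.
Thus R = 1/(81) = 1/81.

R = 1/81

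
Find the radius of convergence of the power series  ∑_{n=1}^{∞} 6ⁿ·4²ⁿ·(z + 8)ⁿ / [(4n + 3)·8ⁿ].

R = 1/12

Apply the ratio test: |a_{n+1}| / |a_n| = [(4n + 3)/(4(n+1) + 3)] · 6·16/8, which tends to 12 as n → ∞.
The series converges when 12 · |z + 8| < 1, giving R = 1/12.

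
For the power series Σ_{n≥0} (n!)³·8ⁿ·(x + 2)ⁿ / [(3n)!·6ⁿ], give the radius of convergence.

Apply the ratio test: |a_{n+1}| / |a_n| = (n+1)³/[(3n+1)·(3n+2)·(3n+3)] · 8/6, which tends to 4/81 as n → ∞.
Thus R = 1/(4/81) = 81/4.

R = 81/4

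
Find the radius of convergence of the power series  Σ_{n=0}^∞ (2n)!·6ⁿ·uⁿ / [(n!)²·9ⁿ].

By the ratio test, |a_{n+1}/a_n| = (2n+1)·(2n+2)/(n+1)² · 6/9 → 8/3.
The series converges when 8/3 · |u| < 1, giving R = 3/8.

R = 3/8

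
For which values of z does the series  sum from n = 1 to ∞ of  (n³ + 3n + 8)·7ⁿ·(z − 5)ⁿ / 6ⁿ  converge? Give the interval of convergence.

By the ratio test, |a_{n+1}/a_n| = [((n+1)³ + 3(n+1) + 8)/(n³ + 3n + 8)] · 7/6 → 7/6.
Hence the series converges for |z − 5| < 1/(7/6) = 6/7, so the radius of convergence is 6/7.
Check z = 41/7: the terms do not tend to 0, so the series diverges.
Check z = 29/7: the n-th term does not approach 0; divergence by the term test.

(29/7, 41/7)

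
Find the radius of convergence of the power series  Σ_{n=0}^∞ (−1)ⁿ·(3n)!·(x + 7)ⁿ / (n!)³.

Ratio test: |a_{n+1}/a_n| = (3n+1)·(3n+2)·(3n+3)/(n+1)³ → 27 as n → ∞.
The series converges when 27 · |x + 7| < 1, giving R = 1/27.

R = 1/27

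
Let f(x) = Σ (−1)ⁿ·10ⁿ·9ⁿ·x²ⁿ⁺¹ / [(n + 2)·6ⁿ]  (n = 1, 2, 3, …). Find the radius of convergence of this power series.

R = √15/15

Ratio test: |a_{n+1}/a_n| = [(n + 2)/((n+1) + 2)] · 10·9/6 → 15 as n → ∞.
Successive powers of x differ by 2, so the series converges when |x|² · 15 < 1, i.e. |x| < √(1/15). So R = √15/15.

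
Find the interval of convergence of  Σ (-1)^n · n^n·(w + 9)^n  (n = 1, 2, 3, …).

Root test: |a_n|^(1/n) = n → ∞.
Since the n-th root of |a_n| is unbounded, the series converges only at w = -9; R = 0.

{-9}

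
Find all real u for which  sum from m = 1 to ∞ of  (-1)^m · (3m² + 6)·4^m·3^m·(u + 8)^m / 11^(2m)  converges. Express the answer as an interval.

By the ratio test, |a_{m+1}/a_m| = [(3(m+1)² + 6)/(3m² + 6)] · 4·3/121 → 12/121.
Hence the series converges for |u + 8| < 1/(12/121) = 121/12, so the radius of convergence is 121/12.
At u = 25/12: the terms have absolute value of order m², which does not tend to 0, so the series diverges by the divergence test.
Check u = -217/12: the m-th term does not approach 0; divergence by the term test.

(-217/12, 25/12)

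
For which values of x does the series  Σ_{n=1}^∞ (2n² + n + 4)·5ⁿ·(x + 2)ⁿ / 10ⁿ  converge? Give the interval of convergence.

(-4, 0)

Ratio test: |a_{n+1}/a_n| = [(2(n+1)² + (n+1) + 4)/(2n² + n + 4)] · 5/10 → 1/2 as n → ∞.
Thus R = 1/(1/2) = 2.
Endpoint x = 0: the n-th term does not approach 0; divergence by the term test.
Check x = -4: the terms do not tend to 0, so the series diverges.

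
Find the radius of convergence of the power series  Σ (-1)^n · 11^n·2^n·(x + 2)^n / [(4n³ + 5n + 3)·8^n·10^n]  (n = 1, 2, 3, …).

R = 40/11

Ratio test: |a_{n+1}/a_n| = [(4n³ + 5n + 3)/(4(n+1)³ + 5(n+1) + 3)] · 11·2/(8·10) → 11/40 as n → ∞.
Convergence for |x + 2| · 11/40 < 1, i.e. |x + 2| < 40/11. So R = 40/11.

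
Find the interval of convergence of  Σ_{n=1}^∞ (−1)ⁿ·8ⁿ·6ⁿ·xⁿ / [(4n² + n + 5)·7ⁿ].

Apply the ratio test: |a_{n+1}| / |a_n| = [(4n² + n + 5)/(4(n+1)² + (n+1) + 5)] · 8·6/7, which tends to 48/7 as n → ∞.
The series converges when 48/7 · |x| < 1, giving R = 7/48.
When x = 7/48, absolute convergence follows by limit comparison with Σ 1/n².
Endpoint x = -7/48: the series is dominated by a constant times Σ 1/n², which converges (p = 2 > 1).

[-7/48, 7/48]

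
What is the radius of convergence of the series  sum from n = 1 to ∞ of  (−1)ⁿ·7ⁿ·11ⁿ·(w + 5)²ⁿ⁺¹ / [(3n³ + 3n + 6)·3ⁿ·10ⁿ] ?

Apply the ratio test: |a_{n+1}| / |a_n| = [(3n³ + 3n + 6)/(3(n+1)³ + 3(n+1) + 6)] · 7·11/(3·10), which tends to 77/30 as n → ∞.
Writing y = (w + 5)², the series in y has radius 30/77, so |w + 5| < √(30/77) and R = √2310/77.

R = √2310/77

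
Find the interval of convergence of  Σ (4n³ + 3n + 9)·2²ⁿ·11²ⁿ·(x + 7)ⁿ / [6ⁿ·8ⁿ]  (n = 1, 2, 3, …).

By the ratio test, |a_{n+1}/a_n| = [(4(n+1)³ + 3(n+1) + 9)/(4n³ + 3n + 9)] · 4·121/(6·8) → 121/12.
Hence the series converges for |x + 7| < 1/(121/12) = 12/121, so the radius of convergence is 12/121.
Check x = -835/121: the terms do not tend to 0, so the series diverges.
Check x = -859/121: the n-th term does not approach 0; divergence by the term test.

(-859/121, -835/121)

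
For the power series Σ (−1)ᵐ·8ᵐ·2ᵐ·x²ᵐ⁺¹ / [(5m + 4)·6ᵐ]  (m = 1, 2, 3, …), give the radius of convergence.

Apply the ratio test: |a_{m+1}| / |a_m| = [(5m + 4)/(5(m+1) + 4)] · 8·2/6, which tends to 8/3 as m → ∞.
Since the exponent of x increases by 2 each term, convergence requires |x|² < 3/8, hence R = √6/4.

R = √6/4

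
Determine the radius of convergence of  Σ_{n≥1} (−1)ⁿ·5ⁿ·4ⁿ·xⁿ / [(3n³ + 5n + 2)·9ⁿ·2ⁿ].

By the ratio test, |a_{n+1}/a_n| = [(3n³ + 5n + 2)/(3(n+1)³ + 5(n+1) + 2)] · 5·4/(9·2) → 10/9.
The series converges when 10/9 · |x| < 1, giving R = 9/10.

R = 9/10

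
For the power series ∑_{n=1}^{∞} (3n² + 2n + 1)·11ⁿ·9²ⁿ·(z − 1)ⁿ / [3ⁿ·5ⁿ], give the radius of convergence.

R = 5/297

The ratio of consecutive coefficients is [(3(n+1)² + 2(n+1) + 1)/(3n² + 2n + 1)] · 11·81/(3·5) → 297/5.
Thus R = 1/(297/5) = 5/297.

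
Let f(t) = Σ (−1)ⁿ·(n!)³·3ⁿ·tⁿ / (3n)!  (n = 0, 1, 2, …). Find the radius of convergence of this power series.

Ratio test: |a_{n+1}/a_n| = (n+1)³/[(3n+1)·(3n+2)·(3n+3)] · 3 → 1/9 as n → ∞.
The series converges when 1/9 · |t| < 1, giving R = 9.

R = 9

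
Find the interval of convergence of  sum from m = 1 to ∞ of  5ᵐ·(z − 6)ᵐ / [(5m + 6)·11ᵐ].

[19/5, 41/5)

By the ratio test, |a_{m+1}/a_m| = [(5m + 6)/(5(m+1) + 6)] · 5/11 → 5/11.
The series converges when 5/11 · |z − 6| < 1, giving R = 11/5.
At z = 41/5: the terms are asymptotic to a nonzero constant times 1/m, so the series diverges by limit comparison with Σ 1/m.
Check z = 19/5: convergence follows from the alternating series test (terms decrease monotonically to 0).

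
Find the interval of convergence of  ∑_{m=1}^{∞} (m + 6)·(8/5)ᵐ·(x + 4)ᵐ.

(-37/8, -27/8)

By the ratio test, |a_{m+1}/a_m| = [((m+1) + 6)/(m + 6)] · 8/5 → 8/5.
The series converges when 8/5 · |x + 4| < 1, giving R = 5/8.
At x = -27/8: the terms do not tend to 0, so the series diverges.
At x = -37/8: the terms have absolute value of order m, which does not tend to 0, so the series diverges by the divergence test.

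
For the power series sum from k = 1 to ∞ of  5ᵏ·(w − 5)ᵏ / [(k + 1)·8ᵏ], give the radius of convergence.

Ratio test: |a_{k+1}/a_k| = [(k + 1)/((k+1) + 1)] · 5/8 → 5/8 as k → ∞.
Convergence for |w − 5| · 5/8 < 1, i.e. |w − 5| < 8/5. So R = 8/5.

R = 8/5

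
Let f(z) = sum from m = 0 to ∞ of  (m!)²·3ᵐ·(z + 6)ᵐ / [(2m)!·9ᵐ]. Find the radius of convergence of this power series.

R = 12

By the ratio test, |a_{m+1}/a_m| = (m+1)²/[(2m+1)·(2m+2)] · 3/9 → 1/12.
Thus R = 1/(1/12) = 12.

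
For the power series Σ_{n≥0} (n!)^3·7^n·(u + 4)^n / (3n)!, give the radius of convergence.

By the ratio test, |a_{n+1}/a_n| = (n+1)³/[(3n+1)·(3n+2)·(3n+3)] · 7 → 7/27.
Thus R = 1/(7/27) = 27/7.

R = 27/7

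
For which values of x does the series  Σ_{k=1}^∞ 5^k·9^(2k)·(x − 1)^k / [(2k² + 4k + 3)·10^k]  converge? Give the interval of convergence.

The ratio of consecutive coefficients is [(2k² + 4k + 3)/(2(k+1)² + 4(k+1) + 3)] · 5·81/10 → 81/2.
Convergence for |x − 1| · 81/2 < 1, i.e. |x − 1| < 2/81. So R = 2/81.
When x = 83/81, absolute convergence follows by limit comparison with Σ 1/k².
Check x = 79/81: the terms are on the order of 1/k², so the series converges absolutely by comparison with the p-series (p = 2 > 1).

[79/81, 83/81]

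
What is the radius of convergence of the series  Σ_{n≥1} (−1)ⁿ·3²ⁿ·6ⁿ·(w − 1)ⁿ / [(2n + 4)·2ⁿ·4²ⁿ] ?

Ratio test: |a_{n+1}/a_n| = [(2n + 4)/(2(n+1) + 4)] · 9·6/(2·16) → 27/16 as n → ∞.
Convergence for |w − 1| · 27/16 < 1, i.e. |w − 1| < 16/27. So R = 16/27.

R = 16/27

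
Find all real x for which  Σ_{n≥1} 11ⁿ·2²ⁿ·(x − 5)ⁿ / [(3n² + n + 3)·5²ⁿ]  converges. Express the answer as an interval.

[195/44, 245/44]

Apply the ratio test: |a_{n+1}| / |a_n| = [(3n² + n + 3)/(3(n+1)² + (n+1) + 3)] · 11·4/25, which tends to 44/25 as n → ∞.
The series converges when 44/25 · |x − 5| < 1, giving R = 25/44.
When x = 245/44, the terms are on the order of 1/n², so the series converges absolutely by comparison with the p-series (p = 2 > 1).
When x = 195/44, the terms are on the order of 1/n², so the series converges absolutely by comparison with the p-series (p = 2 > 1).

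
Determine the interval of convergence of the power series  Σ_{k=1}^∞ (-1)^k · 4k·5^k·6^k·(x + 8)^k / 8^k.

(-124/15, -116/15)

Ratio test: |a_{k+1}/a_k| = [4(k+1)/4k] · 5·6/8 → 15/4 as k → ∞.
Thus R = 1/(15/4) = 4/15.
At x = -116/15: the k-th term does not approach 0; divergence by the term test.
At x = -124/15: the k-th term does not approach 0; divergence by the term test.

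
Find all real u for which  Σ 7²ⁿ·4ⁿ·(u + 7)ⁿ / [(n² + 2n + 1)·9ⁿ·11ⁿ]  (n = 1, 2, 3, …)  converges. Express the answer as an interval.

[-1471/196, -1273/196]

Ratio test: |a_{n+1}/a_n| = [(n² + 2n + 1)/((n+1)² + 2(n+1) + 1)] · 49·4/(9·11) → 196/99 as n → ∞.
The series converges when 196/99 · |u + 7| < 1, giving R = 99/196.
When u = -1273/196, absolute convergence follows by limit comparison with Σ 1/n².
Endpoint u = -1471/196: the series is dominated by a constant times Σ 1/n², which converges (p = 2 > 1).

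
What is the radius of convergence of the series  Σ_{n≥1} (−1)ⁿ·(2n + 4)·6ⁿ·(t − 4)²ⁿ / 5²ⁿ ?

Ratio test: |a_{n+1}/a_n| = [(2(n+1) + 4)/(2n + 4)] · 6/25 → 6/25 as n → ∞.
Since the exponent of (t − 4) increases by 2 each term, convergence requires |t − 4|² < 25/6, hence R = 5√6/6.

R = 5√6/6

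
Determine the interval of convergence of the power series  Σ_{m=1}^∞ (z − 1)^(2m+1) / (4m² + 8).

[0, 2]

Apply the ratio test: |a_{m+1}| / |a_m| = (4m² + 8)/(4(m+1)² + 8), which tends to 1 as m → ∞.
Writing y = (z − 1)², the series in y has radius 1, so |z − 1| < √(1) = 1 and R = 1.
When z = 2, the terms are on the order of 1/m², so the series converges absolutely by comparison with the p-series (p = 2 > 1).
Check z = 0: the terms are on the order of 1/m², so the series converges absolutely by comparison with the p-series (p = 2 > 1).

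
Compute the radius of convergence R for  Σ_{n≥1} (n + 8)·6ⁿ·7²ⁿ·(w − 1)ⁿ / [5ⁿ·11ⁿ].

Ratio test: |a_{n+1}/a_n| = [((n+1) + 8)/(n + 8)] · 6·49/(5·11) → 294/55 as n → ∞.
The series converges when 294/55 · |w − 1| < 1, giving R = 55/294.

R = 55/294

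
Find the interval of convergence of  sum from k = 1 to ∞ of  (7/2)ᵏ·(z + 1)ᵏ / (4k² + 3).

[-9/7, -5/7]

The ratio of consecutive coefficients is [(4k² + 3)/(4(k+1)² + 3)] · 7/2 → 7/2.
Thus R = 1/(7/2) = 2/7.
Check z = -5/7: the terms are on the order of 1/k², so the series converges absolutely by comparison with the p-series (p = 2 > 1).
Endpoint z = -9/7: the series is dominated by a constant times Σ 1/k², which converges (p = 2 > 1).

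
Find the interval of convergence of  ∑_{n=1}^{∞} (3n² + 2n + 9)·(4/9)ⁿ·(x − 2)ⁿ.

By the ratio test, |a_{n+1}/a_n| = [(3(n+1)² + 2(n+1) + 9)/(3n² + 2n + 9)] · 4/9 → 4/9.
Convergence for |x − 2| · 4/9 < 1, i.e. |x − 2| < 9/4. So R = 9/4.
Check x = 17/4: the terms have absolute value of order n², which does not tend to 0, so the series diverges by the divergence test.
When x = -1/4, the n-th term does not approach 0; divergence by the term test.

(-1/4, 17/4)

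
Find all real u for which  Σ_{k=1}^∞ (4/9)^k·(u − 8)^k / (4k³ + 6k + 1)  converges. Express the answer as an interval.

Apply the ratio test: |a_{k+1}| / |a_k| = [(4k³ + 6k + 1)/(4(k+1)³ + 6(k+1) + 1)] · 4/9, which tends to 4/9 as k → ∞.
Hence the series converges for |u − 8| < 1/(4/9) = 9/4, so the radius of convergence is 9/4.
Check u = 41/4: absolute convergence follows by limit comparison with Σ 1/k³.
At u = 23/4: absolute convergence follows by limit comparison with Σ 1/k³.

[23/4, 41/4]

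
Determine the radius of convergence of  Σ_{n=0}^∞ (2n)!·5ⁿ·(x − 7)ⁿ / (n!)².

R = 1/20

Apply the ratio test: |a_{n+1}| / |a_n| = (2n+1)·(2n+2)/(n+1)² · 5, which tends to 20 as n → ∞.
Hence the series converges for |x − 7| < 1/(20) = 1/20, so the radius of convergence is 1/20.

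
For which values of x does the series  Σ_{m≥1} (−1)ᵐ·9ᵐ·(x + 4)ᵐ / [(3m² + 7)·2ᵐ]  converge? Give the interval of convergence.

[-38/9, -34/9]

The ratio of consecutive coefficients is [(3m² + 7)/(3(m+1)² + 7)] · 9/2 → 9/2.
Hence the series converges for |x + 4| < 1/(9/2) = 2/9, so the radius of convergence is 2/9.
Endpoint x = -34/9: the series is dominated by a constant times Σ 1/m², which converges (p = 2 > 1).
When x = -38/9, the series is dominated by a constant times Σ 1/m², which converges (p = 2 > 1).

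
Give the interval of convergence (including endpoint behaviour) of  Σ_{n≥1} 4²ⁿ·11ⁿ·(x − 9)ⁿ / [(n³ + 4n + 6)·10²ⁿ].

[371/44, 421/44]

Ratio test: |a_{n+1}/a_n| = [(n³ + 4n + 6)/((n+1)³ + 4(n+1) + 6)] · 16·11/100 → 44/25 as n → ∞.
Thus R = 1/(44/25) = 25/44.
Check x = 421/44: the series is dominated by a constant times Σ 1/n³, which converges (p = 3 > 1).
At x = 371/44: the series is dominated by a constant times Σ 1/n³, which converges (p = 3 > 1).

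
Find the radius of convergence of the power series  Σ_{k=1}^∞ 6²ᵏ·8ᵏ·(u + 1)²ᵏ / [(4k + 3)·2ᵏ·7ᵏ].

By the ratio test, |a_{k+1}/a_k| = [(4k + 3)/(4(k+1) + 3)] · 36·8/(2·7) → 144/7.
Writing y = (u + 1)², the series in y has radius 7/144, so |u + 1| < √(7/144) and R = √7/12.

R = √7/12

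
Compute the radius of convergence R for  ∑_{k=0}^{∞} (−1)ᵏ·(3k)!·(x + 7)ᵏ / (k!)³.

R = 1/27

Ratio test: |a_{k+1}/a_k| = (3k+1)·(3k+2)·(3k+3)/(k+1)³ → 27 as k → ∞.
Hence the series converges for |x + 7| < 1/(27) = 1/27, so the radius of convergence is 1/27.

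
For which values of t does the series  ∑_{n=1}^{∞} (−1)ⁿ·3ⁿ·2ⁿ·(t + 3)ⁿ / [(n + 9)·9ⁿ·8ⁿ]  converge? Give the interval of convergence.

(-15, 9]

Apply the ratio test: |a_{n+1}| / |a_n| = [(n + 9)/((n+1) + 9)] · 3·2/(9·8), which tends to 1/12 as n → ∞.
The series converges when 1/12 · |t + 3| < 1, giving R = 12.
When t = 9, an alternating series whose terms decrease to 0 in absolute value, so it converges by the Leibniz criterion.
Endpoint t = -15: the terms are asymptotic to a nonzero constant times 1/n, so the series diverges by limit comparison with Σ 1/n.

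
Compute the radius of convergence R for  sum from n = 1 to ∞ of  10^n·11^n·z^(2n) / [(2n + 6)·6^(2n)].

Apply the ratio test: |a_{n+1}| / |a_n| = [(2n + 6)/(2(n+1) + 6)] · 10·11/36, which tends to 55/18 as n → ∞.
Since the exponent of z increases by 2 each term, convergence requires |z|² < 18/55, hence R = 3√110/55.

R = 3√110/55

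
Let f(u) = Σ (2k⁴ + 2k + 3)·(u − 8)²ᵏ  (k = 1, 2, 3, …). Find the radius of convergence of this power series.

By the ratio test, |a_{k+1}/a_k| = (2(k+1)⁴ + 2(k+1) + 3)/(2k⁴ + 2k + 3) → 1.
Since the exponent of (u − 8) increases by 2 each term, convergence requires |u − 8|² < 1, hence R = 1.

R = 1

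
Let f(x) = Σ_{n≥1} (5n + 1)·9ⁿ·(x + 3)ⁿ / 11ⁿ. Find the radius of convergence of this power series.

R = 11/9

By the ratio test, |a_{n+1}/a_n| = [(5(n+1) + 1)/(5n + 1)] · 9/11 → 9/11.
Convergence for |x + 3| · 9/11 < 1, i.e. |x + 3| < 11/9. So R = 11/9.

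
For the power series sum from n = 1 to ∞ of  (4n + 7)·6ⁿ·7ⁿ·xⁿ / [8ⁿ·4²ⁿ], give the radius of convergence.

R = 64/21

Apply the ratio test: |a_{n+1}| / |a_n| = [(4(n+1) + 7)/(4n + 7)] · 6·7/(8·16), which tends to 21/64 as n → ∞.
Convergence for |x| · 21/64 < 1, i.e. |x| < 64/21. So R = 64/21.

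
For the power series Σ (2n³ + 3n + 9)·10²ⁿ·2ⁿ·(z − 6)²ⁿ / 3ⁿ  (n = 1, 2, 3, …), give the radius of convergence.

Apply the ratio test: |a_{n+1}| / |a_n| = [(2(n+1)³ + 3(n+1) + 9)/(2n³ + 3n + 9)] · 100·2/3, which tends to 200/3 as n → ∞.
Since the exponent of (z − 6) increases by 2 each term, convergence requires |z − 6|² < 3/200, hence R = √6/20.

R = √6/20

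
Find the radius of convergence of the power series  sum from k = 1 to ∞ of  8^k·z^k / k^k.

R = ∞

Root test: |a_k|^(1/k) = 8/k → 0.
The limit is 0 for every z, so R = ∞.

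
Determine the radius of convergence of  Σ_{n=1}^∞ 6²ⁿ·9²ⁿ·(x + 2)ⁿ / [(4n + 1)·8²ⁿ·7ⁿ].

R = 112/729

Apply the ratio test: |a_{n+1}| / |a_n| = [(4n + 1)/(4(n+1) + 1)] · 36·81/(64·7), which tends to 729/112 as n → ∞.
Thus R = 1/(729/112) = 112/729.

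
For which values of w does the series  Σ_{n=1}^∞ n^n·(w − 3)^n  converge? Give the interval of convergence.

{3}

Applying the root test, |a_n|^(1/n) = n → ∞.
Since the n-th root of |a_n| is unbounded, the series converges only at w = 3; R = 0.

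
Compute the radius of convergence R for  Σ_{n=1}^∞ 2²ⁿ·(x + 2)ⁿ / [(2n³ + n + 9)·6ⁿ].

R = 3/2

Apply the ratio test: |a_{n+1}| / |a_n| = [(2n³ + n + 9)/(2(n+1)³ + (n+1) + 9)] · 4/6, which tends to 2/3 as n → ∞.
Convergence for |x + 2| · 2/3 < 1, i.e. |x + 2| < 3/2. So R = 3/2.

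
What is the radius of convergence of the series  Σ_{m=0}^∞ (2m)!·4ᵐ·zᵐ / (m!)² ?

By the ratio test, |a_{m+1}/a_m| = (2m+1)·(2m+2)/(m+1)² · 4 → 16.
Convergence for |z| · 16 < 1, i.e. |z| < 1/16. So R = 1/16.

R = 1/16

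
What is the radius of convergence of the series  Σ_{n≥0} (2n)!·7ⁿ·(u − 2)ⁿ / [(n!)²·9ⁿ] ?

By the ratio test, |a_{n+1}/a_n| = (2n+1)·(2n+2)/(n+1)² · 7/9 → 28/9.
The series converges when 28/9 · |u − 2| < 1, giving R = 9/28.

R = 9/28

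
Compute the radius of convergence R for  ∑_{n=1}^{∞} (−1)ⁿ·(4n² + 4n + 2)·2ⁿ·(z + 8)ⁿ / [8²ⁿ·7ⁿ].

R = 224

The ratio of consecutive coefficients is [(4(n+1)² + 4(n+1) + 2)/(4n² + 4n + 2)] · 2/(64·7) → 1/224.
The series converges when 1/224 · |z + 8| < 1, giving R = 224.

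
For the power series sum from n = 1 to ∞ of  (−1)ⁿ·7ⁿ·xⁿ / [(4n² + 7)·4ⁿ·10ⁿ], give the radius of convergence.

R = 40/7

By the ratio test, |a_{n+1}/a_n| = [(4n² + 7)/(4(n+1)² + 7)] · 7/(4·10) → 7/40.
The series converges when 7/40 · |x| < 1, giving R = 40/7.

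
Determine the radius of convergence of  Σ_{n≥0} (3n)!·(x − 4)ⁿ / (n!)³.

R = 1/27

Apply the ratio test: |a_{n+1}| / |a_n| = (3n+1)·(3n+2)·(3n+3)/(n+1)³, which tends to 27 as n → ∞.
Hence the series converges for |x − 4| < 1/(27) = 1/27, so the radius of convergence is 1/27.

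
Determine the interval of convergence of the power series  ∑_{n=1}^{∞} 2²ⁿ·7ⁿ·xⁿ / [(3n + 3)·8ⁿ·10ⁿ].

By the ratio test, |a_{n+1}/a_n| = [(3n + 3)/(3(n+1) + 3)] · 4·7/(8·10) → 7/20.
The series converges when 7/20 · |x| < 1, giving R = 20/7.
Endpoint x = 20/7: the terms are asymptotic to a nonzero constant times 1/n, so the series diverges by limit comparison with Σ 1/n.
At x = -20/7: convergence follows from the alternating series test (terms decrease monotonically to 0).

[-20/7, 20/7)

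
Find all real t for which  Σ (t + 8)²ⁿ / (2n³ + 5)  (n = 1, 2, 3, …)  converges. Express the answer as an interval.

By the ratio test, |a_{n+1}/a_n| = (2n³ + 5)/(2(n+1)³ + 5) → 1.
Since the exponent of (t + 8) increases by 2 each term, convergence requires |t + 8|² < 1, hence R = 1.
When t = -7, the terms are on the order of 1/n³, so the series converges absolutely by comparison with the p-series (p = 3 > 1).
When t = -9, absolute convergence follows by limit comparison with Σ 1/n³.

[-9, -7]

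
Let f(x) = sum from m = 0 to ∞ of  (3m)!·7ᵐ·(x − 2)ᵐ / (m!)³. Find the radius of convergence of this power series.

Apply the ratio test: |a_{m+1}| / |a_m| = (3m+1)·(3m+2)·(3m+3)/(m+1)³ · 7, which tends to 189 as m → ∞.
The series converges when 189 · |x − 2| < 1, giving R = 1/189.

R = 1/189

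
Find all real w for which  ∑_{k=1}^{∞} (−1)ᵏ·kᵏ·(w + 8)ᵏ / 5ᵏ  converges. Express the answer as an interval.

Root test: |a_k|^(1/k) = k/5 → ∞.
The root grows without bound, so R = 0 (convergence only at w = -8).

{-8}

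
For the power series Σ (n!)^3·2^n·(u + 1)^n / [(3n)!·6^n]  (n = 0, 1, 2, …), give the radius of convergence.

By the ratio test, |a_{n+1}/a_n| = (n+1)³/[(3n+1)·(3n+2)·(3n+3)] · 2/6 → 1/81.
Convergence for |u + 1| · 1/81 < 1, i.e. |u + 1| < 81. So R = 81.

R = 81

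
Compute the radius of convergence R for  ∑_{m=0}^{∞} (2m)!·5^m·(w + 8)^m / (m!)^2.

Ratio test: |a_{m+1}/a_m| = (2m+1)·(2m+2)/(m+1)² · 5 → 20 as m → ∞.
The series converges when 20 · |w + 8| < 1, giving R = 1/20.

R = 1/20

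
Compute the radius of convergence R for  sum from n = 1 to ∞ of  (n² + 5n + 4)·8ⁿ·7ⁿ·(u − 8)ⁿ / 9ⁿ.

Apply the ratio test: |a_{n+1}| / |a_n| = [((n+1)² + 5(n+1) + 4)/(n² + 5n + 4)] · 8·7/9, which tends to 56/9 as n → ∞.
Thus R = 1/(56/9) = 9/56.

R = 9/56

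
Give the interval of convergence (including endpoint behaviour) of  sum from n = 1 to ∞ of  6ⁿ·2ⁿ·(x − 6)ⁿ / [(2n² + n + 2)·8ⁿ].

[16/3, 20/3]

The ratio of consecutive coefficients is [(2n² + n + 2)/(2(n+1)² + (n+1) + 2)] · 6·2/8 → 3/2.
Thus R = 1/(3/2) = 2/3.
Endpoint x = 20/3: the terms are on the order of 1/n², so the series converges absolutely by comparison with the p-series (p = 2 > 1).
When x = 16/3, the terms are on the order of 1/n², so the series converges absolutely by comparison with the p-series (p = 2 > 1).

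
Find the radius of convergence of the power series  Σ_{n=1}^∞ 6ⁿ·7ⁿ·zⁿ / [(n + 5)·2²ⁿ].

R = 2/21

Apply the ratio test: |a_{n+1}| / |a_n| = [(n + 5)/((n+1) + 5)] · 6·7/4, which tends to 21/2 as n → ∞.
The series converges when 21/2 · |z| < 1, giving R = 2/21.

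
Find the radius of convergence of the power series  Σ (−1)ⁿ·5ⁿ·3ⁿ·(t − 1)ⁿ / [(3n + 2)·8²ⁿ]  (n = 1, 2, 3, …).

R = 64/15

By the ratio test, |a_{n+1}/a_n| = [(3n + 2)/(3(n+1) + 2)] · 5·3/64 → 15/64.
Convergence for |t − 1| · 15/64 < 1, i.e. |t − 1| < 64/15. So R = 64/15.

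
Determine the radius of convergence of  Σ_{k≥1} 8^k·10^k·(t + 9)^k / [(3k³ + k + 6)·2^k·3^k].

R = 3/40

The ratio of consecutive coefficients is [(3k³ + k + 6)/(3(k+1)³ + (k+1) + 6)] · 8·10/(2·3) → 40/3.
The series converges when 40/3 · |t + 9| < 1, giving R = 3/40.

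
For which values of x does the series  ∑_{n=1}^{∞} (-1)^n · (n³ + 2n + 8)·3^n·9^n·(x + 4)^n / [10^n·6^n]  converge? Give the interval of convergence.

(-56/9, -16/9)

By the ratio test, |a_{n+1}/a_n| = [((n+1)³ + 2(n+1) + 8)/(n³ + 2n + 8)] · 3·9/(10·6) → 9/20.
The series converges when 9/20 · |x + 4| < 1, giving R = 20/9.
Endpoint x = -16/9: the terms have absolute value of order n³, which does not tend to 0, so the series diverges by the divergence test.
Check x = -56/9: the n-th term does not approach 0; divergence by the term test.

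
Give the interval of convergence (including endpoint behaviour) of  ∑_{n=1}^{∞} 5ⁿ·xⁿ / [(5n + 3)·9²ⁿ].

[-81/5, 81/5)

The ratio of consecutive coefficients is [(5n + 3)/(5(n+1) + 3)] · 5/81 → 5/81.
Convergence for |x| · 5/81 < 1, i.e. |x| < 81/5. So R = 81/5.
At x = 81/5: comparison with the harmonic series Σ 1/n shows the series diverges.
At x = -81/5: the terms alternate in sign and decrease monotonically to 0 in absolute value (size ~ c/n), so the alternating series test gives convergence.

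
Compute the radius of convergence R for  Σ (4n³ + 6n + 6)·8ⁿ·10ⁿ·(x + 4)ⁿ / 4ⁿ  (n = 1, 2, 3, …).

R = 1/20

Ratio test: |a_{n+1}/a_n| = [(4(n+1)³ + 6(n+1) + 6)/(4n³ + 6n + 6)] · 8·10/4 → 20 as n → ∞.
Thus R = 1/(20) = 1/20.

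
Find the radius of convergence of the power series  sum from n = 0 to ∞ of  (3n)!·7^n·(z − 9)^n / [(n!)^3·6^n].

R = 2/63

The ratio of consecutive coefficients is (3n+1)·(3n+2)·(3n+3)/(n+1)³ · 7/6 → 63/2.
Convergence for |z − 9| · 63/2 < 1, i.e. |z − 9| < 2/63. So R = 2/63.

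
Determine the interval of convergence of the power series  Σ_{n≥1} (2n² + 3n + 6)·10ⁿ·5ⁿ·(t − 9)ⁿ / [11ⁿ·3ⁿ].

(417/50, 483/50)

The ratio of consecutive coefficients is [(2(n+1)² + 3(n+1) + 6)/(2n² + 3n + 6)] · 10·5/(11·3) → 50/33.
Hence the series converges for |t − 9| < 1/(50/33) = 33/50, so the radius of convergence is 33/50.
Check t = 483/50: the n-th term does not approach 0; divergence by the term test.
At t = 417/50: the n-th term does not approach 0; divergence by the term test.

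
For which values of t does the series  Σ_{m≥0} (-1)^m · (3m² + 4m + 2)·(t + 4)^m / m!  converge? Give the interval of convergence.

The ratio of consecutive coefficients is (3(m+1)² + 4(m+1) + 2)/(3m² + 4m + 2) · 1/(m+1) → 0.
Since the limit is 0 < 1 for every t, the series converges on all of ℝ and R = ∞.

(−∞, ∞)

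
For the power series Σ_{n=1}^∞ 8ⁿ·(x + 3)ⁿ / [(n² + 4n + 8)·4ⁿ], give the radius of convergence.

R = 1/2

Ratio test: |a_{n+1}/a_n| = [(n² + 4n + 8)/((n+1)² + 4(n+1) + 8)] · 8/4 → 2 as n → ∞.
The series converges when 2 · |x + 3| < 1, giving R = 1/2.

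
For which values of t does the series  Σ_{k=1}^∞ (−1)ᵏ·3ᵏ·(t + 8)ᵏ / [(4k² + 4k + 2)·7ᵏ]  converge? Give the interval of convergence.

[-31/3, -17/3]

Ratio test: |a_{k+1}/a_k| = [(4k² + 4k + 2)/(4(k+1)² + 4(k+1) + 2)] · 3/7 → 3/7 as k → ∞.
The series converges when 3/7 · |t + 8| < 1, giving R = 7/3.
Check t = -17/3: the terms are on the order of 1/k², so the series converges absolutely by comparison with the p-series (p = 2 > 1).
Endpoint t = -31/3: absolute convergence follows by limit comparison with Σ 1/k².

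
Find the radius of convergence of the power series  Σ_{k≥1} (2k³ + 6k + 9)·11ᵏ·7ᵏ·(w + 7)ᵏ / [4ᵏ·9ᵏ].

R = 36/77

Apply the ratio test: |a_{k+1}| / |a_k| = [(2(k+1)³ + 6(k+1) + 9)/(2k³ + 6k + 9)] · 11·7/(4·9), which tends to 77/36 as k → ∞.
Thus R = 1/(77/36) = 36/77.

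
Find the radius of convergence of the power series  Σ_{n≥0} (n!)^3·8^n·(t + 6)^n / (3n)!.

Apply the ratio test: |a_{n+1}| / |a_n| = (n+1)³/[(3n+1)·(3n+2)·(3n+3)] · 8, which tends to 8/27 as n → ∞.
Thus R = 1/(8/27) = 27/8.

R = 27/8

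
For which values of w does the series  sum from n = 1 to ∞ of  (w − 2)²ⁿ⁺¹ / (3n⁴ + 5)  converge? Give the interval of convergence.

[1, 3]

Ratio test: |a_{n+1}/a_n| = (3n⁴ + 5)/(3(n+1)⁴ + 5) → 1 as n → ∞.
Since the exponent of (w − 2) increases by 2 each term, convergence requires |w − 2|² < 1, hence R = 1.
Endpoint w = 3: the terms are on the order of 1/n⁴, so the series converges absolutely by comparison with the p-series (p = 4 > 1).
Endpoint w = 1: absolute convergence follows by limit comparison with Σ 1/n⁴.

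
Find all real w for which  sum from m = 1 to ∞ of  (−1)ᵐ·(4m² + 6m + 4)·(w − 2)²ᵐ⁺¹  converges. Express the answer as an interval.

The ratio of consecutive coefficients is (4(m+1)² + 6(m+1) + 4)/(4m² + 6m + 4) → 1.
Writing y = (w − 2)², the series in y has radius 1, so |w − 2| < √(1) = 1 and R = 1.
At w = 3: the terms have absolute value of order m², which does not tend to 0, so the series diverges by the divergence test.
Check w = 1: the m-th term does not approach 0; divergence by the term test.

(1, 3)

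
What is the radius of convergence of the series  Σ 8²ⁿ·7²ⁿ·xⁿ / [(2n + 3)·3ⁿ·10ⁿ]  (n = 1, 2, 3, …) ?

R = 15/1568

Ratio test: |a_{n+1}/a_n| = [(2n + 3)/(2(n+1) + 3)] · 64·49/(3·10) → 1568/15 as n → ∞.
The series converges when 1568/15 · |x| < 1, giving R = 15/1568.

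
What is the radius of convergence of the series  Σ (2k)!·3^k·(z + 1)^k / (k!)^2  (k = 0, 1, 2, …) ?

Apply the ratio test: |a_{k+1}| / |a_k| = (2k+1)·(2k+2)/(k+1)² · 3, which tends to 12 as k → ∞.
Hence the series converges for |z + 1| < 1/(12) = 1/12, so the radius of convergence is 1/12.

R = 1/12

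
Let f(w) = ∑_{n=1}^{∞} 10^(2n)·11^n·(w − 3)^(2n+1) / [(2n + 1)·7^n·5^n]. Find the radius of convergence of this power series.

Ratio test: |a_{n+1}/a_n| = [(2n + 1)/(2(n+1) + 1)] · 100·11/(7·5) → 220/7 as n → ∞.
Writing y = (w − 3)², the series in y has radius 7/220, so |w − 3| < √(7/220) and R = √385/110.

R = √385/110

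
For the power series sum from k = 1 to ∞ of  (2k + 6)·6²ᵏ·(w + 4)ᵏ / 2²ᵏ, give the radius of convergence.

Ratio test: |a_{k+1}/a_k| = [(2(k+1) + 6)/(2k + 6)] · 36/4 → 9 as k → ∞.
Hence the series converges for |w + 4| < 1/(9) = 1/9, so the radius of convergence is 1/9.

R = 1/9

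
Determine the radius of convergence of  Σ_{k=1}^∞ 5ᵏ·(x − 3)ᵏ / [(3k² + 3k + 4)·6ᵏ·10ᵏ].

R = 12

By the ratio test, |a_{k+1}/a_k| = [(3k² + 3k + 4)/(3(k+1)² + 3(k+1) + 4)] · 5/(6·10) → 1/12.
Hence the series converges for |x − 3| < 1/(1/12) = 12, so the radius of convergence is 12.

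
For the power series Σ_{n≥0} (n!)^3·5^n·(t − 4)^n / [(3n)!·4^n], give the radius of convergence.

R = 108/5

By the ratio test, |a_{n+1}/a_n| = (n+1)³/[(3n+1)·(3n+2)·(3n+3)] · 5/4 → 5/108.
The series converges when 5/108 · |t − 4| < 1, giving R = 108/5.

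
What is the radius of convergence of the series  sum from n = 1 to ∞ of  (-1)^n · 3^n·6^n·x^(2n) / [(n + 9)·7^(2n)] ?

By the ratio test, |a_{n+1}/a_n| = [(n + 9)/((n+1) + 9)] · 3·6/49 → 18/49.
Writing y = x², the series in y has radius 49/18, so |x| < √(49/18) and R = 7√2/6.

R = 7√2/6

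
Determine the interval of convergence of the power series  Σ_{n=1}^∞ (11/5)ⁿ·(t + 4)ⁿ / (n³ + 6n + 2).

Apply the ratio test: |a_{n+1}| / |a_n| = [(n³ + 6n + 2)/((n+1)³ + 6(n+1) + 2)] · 11/5, which tends to 11/5 as n → ∞.
The series converges when 11/5 · |t + 4| < 1, giving R = 5/11.
When t = -39/11, the series is dominated by a constant times Σ 1/n³, which converges (p = 3 > 1).
When t = -49/11, the series is dominated by a constant times Σ 1/n³, which converges (p = 3 > 1).

[-49/11, -39/11]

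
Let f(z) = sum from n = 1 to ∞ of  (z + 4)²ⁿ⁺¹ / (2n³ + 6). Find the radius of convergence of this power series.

Apply the ratio test: |a_{n+1}| / |a_n| = (2n³ + 6)/(2(n+1)³ + 6), which tends to 1 as n → ∞.
Writing y = (z + 4)², the series in y has radius 1, so |z + 4| < √(1) = 1 and R = 1.

R = 1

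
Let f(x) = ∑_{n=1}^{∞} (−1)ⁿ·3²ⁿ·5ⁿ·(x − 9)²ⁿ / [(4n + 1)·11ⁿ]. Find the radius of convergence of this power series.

The ratio of consecutive coefficients is [(4n + 1)/(4(n+1) + 1)] · 9·5/11 → 45/11.
Successive powers of (x − 9) differ by 2, so the series converges when |x − 9|² · 45/11 < 1, i.e. |x − 9| < √(11/45). So R = √55/15.

R = √55/15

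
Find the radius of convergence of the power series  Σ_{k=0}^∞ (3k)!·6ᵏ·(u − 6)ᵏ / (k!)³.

R = 1/162

Apply the ratio test: |a_{k+1}| / |a_k| = (3k+1)·(3k+2)·(3k+3)/(k+1)³ · 6, which tends to 162 as k → ∞.
Convergence for |u − 6| · 162 < 1, i.e. |u − 6| < 1/162. So R = 1/162.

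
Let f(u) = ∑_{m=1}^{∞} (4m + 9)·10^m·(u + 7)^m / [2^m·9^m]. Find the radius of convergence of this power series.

R = 9/5

Apply the ratio test: |a_{m+1}| / |a_m| = [(4(m+1) + 9)/(4m + 9)] · 10/(2·9), which tends to 5/9 as m → ∞.
Hence the series converges for |u + 7| < 1/(5/9) = 9/5, so the radius of convergence is 9/5.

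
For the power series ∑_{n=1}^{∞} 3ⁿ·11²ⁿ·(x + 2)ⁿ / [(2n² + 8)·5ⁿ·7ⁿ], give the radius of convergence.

R = 35/363

Apply the ratio test: |a_{n+1}| / |a_n| = [(2n² + 8)/(2(n+1)² + 8)] · 3·121/(5·7), which tends to 363/35 as n → ∞.
Convergence for |x + 2| · 363/35 < 1, i.e. |x + 2| < 35/363. So R = 35/363.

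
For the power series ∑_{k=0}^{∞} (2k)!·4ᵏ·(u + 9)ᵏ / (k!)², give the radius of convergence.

Ratio test: |a_{k+1}/a_k| = (2k+1)·(2k+2)/(k+1)² · 4 → 16 as k → ∞.
Thus R = 1/(16) = 1/16.

R = 1/16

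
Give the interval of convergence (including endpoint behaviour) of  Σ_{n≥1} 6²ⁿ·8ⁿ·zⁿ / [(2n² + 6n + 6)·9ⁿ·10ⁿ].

[-5/16, 5/16]

Ratio test: |a_{n+1}/a_n| = [(2n² + 6n + 6)/(2(n+1)² + 6(n+1) + 6)] · 36·8/(9·10) → 16/5 as n → ∞.
Convergence for |z| · 16/5 < 1, i.e. |z| < 5/16. So R = 5/16.
At z = 5/16: the series is dominated by a constant times Σ 1/n², which converges (p = 2 > 1).
At z = -5/16: absolute convergence follows by limit comparison with Σ 1/n².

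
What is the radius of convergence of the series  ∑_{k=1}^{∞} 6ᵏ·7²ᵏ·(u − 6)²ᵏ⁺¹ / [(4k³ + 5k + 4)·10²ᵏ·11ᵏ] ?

Apply the ratio test: |a_{k+1}| / |a_k| = [(4k³ + 5k + 4)/(4(k+1)³ + 5(k+1) + 4)] · 6·49/(100·11), which tends to 147/550 as k → ∞.
Successive powers of (u − 6) differ by 2, so the series converges when |u − 6|² · 147/550 < 1, i.e. |u − 6| < √(550/147). So R = 5√66/21.

R = 5√66/21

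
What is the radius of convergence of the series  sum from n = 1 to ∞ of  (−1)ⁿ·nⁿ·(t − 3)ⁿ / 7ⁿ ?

R = 0

By the Cauchy root test, |a_n|^(1/n) = n/7 → ∞.
Since the n-th root of |a_n| is unbounded, the series converges only at t = 3; R = 0.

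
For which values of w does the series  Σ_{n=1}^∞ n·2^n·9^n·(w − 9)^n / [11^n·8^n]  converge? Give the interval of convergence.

(37/9, 125/9)

The ratio of consecutive coefficients is [(n+1)/n] · 2·9/(11·8) → 9/44.
The series converges when 9/44 · |w − 9| < 1, giving R = 44/9.
Endpoint w = 125/9: the terms do not tend to 0, so the series diverges.
When w = 37/9, the terms have absolute value of order n, which does not tend to 0, so the series diverges by the divergence test.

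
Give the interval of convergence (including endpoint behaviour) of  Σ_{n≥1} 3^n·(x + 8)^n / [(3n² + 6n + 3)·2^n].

Apply the ratio test: |a_{n+1}| / |a_n| = [(3n² + 6n + 3)/(3(n+1)² + 6(n+1) + 3)] · 3/2, which tends to 3/2 as n → ∞.
Hence the series converges for |x + 8| < 1/(3/2) = 2/3, so the radius of convergence is 2/3.
At x = -22/3: absolute convergence follows by limit comparison with Σ 1/n².
Endpoint x = -26/3: the series is dominated by a constant times Σ 1/n², which converges (p = 2 > 1).

[-26/3, -22/3]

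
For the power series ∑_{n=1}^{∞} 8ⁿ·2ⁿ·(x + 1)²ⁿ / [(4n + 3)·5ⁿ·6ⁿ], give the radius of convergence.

Apply the ratio test: |a_{n+1}| / |a_n| = [(4n + 3)/(4(n+1) + 3)] · 8·2/(5·6), which tends to 8/15 as n → ∞.
Since the exponent of (x + 1) increases by 2 each term, convergence requires |x + 1|² < 15/8, hence R = √30/4.

R = √30/4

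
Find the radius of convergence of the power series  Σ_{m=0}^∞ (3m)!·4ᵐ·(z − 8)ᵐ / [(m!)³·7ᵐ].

R = 7/108

Ratio test: |a_{m+1}/a_m| = (3m+1)·(3m+2)·(3m+3)/(m+1)³ · 4/7 → 108/7 as m → ∞.
Hence the series converges for |z − 8| < 1/(108/7) = 7/108, so the radius of convergence is 7/108.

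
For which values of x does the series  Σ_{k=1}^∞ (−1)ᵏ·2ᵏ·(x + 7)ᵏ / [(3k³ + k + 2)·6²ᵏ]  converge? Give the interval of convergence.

[-25, 11]

Ratio test: |a_{k+1}/a_k| = [(3k³ + k + 2)/(3(k+1)³ + (k+1) + 2)] · 2/36 → 1/18 as k → ∞.
Thus R = 1/(1/18) = 18.
Endpoint x = 11: the terms are on the order of 1/k³, so the series converges absolutely by comparison with the p-series (p = 3 > 1).
Check x = -25: the series is dominated by a constant times Σ 1/k³, which converges (p = 3 > 1).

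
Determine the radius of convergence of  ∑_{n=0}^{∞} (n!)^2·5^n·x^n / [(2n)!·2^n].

R = 8/5

Ratio test: |a_{n+1}/a_n| = (n+1)²/[(2n+1)·(2n+2)] · 5/2 → 5/8 as n → ∞.
Hence the series converges for |x| < 1/(5/8) = 8/5, so the radius of convergence is 8/5.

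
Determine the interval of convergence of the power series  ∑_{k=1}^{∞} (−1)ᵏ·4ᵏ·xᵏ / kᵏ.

Applying the root test, |a_k|^(1/k) = 4/k → 0.
Since the k-th root of |a_k| tends to 0, the series converges for all real x; R = ∞.

(−∞, ∞)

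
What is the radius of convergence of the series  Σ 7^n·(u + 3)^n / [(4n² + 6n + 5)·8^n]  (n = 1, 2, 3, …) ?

R = 8/7

Apply the ratio test: |a_{n+1}| / |a_n| = [(4n² + 6n + 5)/(4(n+1)² + 6(n+1) + 5)] · 7/8, which tends to 7/8 as n → ∞.
The series converges when 7/8 · |u + 3| < 1, giving R = 8/7.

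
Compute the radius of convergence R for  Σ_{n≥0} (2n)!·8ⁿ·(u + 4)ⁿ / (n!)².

By the ratio test, |a_{n+1}/a_n| = (2n+1)·(2n+2)/(n+1)² · 8 → 32.
Convergence for |u + 4| · 32 < 1, i.e. |u + 4| < 1/32. So R = 1/32.

R = 1/32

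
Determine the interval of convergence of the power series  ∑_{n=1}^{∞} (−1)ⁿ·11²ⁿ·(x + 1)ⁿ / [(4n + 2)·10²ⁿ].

(-221/121, -21/121]

By the ratio test, |a_{n+1}/a_n| = [(4n + 2)/(4(n+1) + 2)] · 121/100 → 121/100.
The series converges when 121/100 · |x + 1| < 1, giving R = 100/121.
At x = -21/121: an alternating series whose terms decrease to 0 in absolute value, so it converges by the Leibniz criterion.
Check x = -221/121: comparison with the harmonic series Σ 1/n shows the series diverges.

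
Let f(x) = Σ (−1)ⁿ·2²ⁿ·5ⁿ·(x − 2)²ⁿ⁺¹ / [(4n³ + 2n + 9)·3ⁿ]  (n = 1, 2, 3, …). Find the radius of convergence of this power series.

The ratio of consecutive coefficients is [(4n³ + 2n + 9)/(4(n+1)³ + 2(n+1) + 9)] · 4·5/3 → 20/3.
Successive powers of (x − 2) differ by 2, so the series converges when |x − 2|² · 20/3 < 1, i.e. |x − 2| < √(3/20). So R = √15/10.

R = √15/10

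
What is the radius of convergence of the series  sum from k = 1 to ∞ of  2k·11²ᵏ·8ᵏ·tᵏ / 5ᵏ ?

Apply the ratio test: |a_{k+1}| / |a_k| = [2(k+1)/2k] · 121·8/5, which tends to 968/5 as k → ∞.
The series converges when 968/5 · |t| < 1, giving R = 5/968.

R = 5/968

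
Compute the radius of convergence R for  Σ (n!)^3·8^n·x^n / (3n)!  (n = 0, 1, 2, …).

R = 27/8

Apply the ratio test: |a_{n+1}| / |a_n| = (n+1)³/[(3n+1)·(3n+2)·(3n+3)] · 8, which tends to 8/27 as n → ∞.
The series converges when 8/27 · |x| < 1, giving R = 27/8.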